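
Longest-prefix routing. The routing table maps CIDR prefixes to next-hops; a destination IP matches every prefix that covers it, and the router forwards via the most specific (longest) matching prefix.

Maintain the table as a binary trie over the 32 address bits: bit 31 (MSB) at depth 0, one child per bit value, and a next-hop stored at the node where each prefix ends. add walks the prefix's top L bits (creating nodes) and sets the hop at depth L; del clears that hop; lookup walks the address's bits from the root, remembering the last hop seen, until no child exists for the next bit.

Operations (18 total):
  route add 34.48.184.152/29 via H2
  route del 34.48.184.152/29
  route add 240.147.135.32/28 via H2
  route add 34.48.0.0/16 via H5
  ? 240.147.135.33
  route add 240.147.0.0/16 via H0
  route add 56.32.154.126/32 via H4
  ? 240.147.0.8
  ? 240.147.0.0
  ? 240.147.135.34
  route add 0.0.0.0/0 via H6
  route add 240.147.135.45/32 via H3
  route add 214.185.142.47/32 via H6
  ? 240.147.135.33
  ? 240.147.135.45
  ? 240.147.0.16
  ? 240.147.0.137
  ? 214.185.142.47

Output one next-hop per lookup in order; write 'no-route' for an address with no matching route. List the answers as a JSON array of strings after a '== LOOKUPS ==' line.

Trace:
  + 34.48.184.152/29 (H2) depth=29
  - 34.48.184.152/29 clear@29
  + 240.147.135.32/28 (H2) depth=28
  + 34.48.0.0/16 (H5) depth=16
  lookup 240.147.135.33: bits 1111000010010011100001110010 walk d0:-→d1:-→d2:-→d3:-→d4:-→d5:-→d6:-→d7:-→d8:-→d9:-→d10:-→d11:-→d12:-→d13:-→d14:-→d15:-→d16:-→d17:-→d18:-→d19:-→d20:-→d21:-→d22:-→d23:-→d24:-→d25:-→d26:-→d27:-→d28:H2 -> H2
  + 240.147.0.0/16 (H0) depth=16
  + 56.32.154.126/32 (H4) depth=32
  lookup 240.147.0.8: bits 1111000010010011 walk d0:-→d1:-→d2:-→d3:-→d4:-→d5:-→d6:-→d7:-→d8:-→d9:-→d10:-→d11:-→d12:-→d13:-→d14:-→d15:-→d16:H0 -> H0
  lookup 240.147.0.0: bits 1111000010010011 walk d0:-→d1:-→d2:-→d3:-→d4:-→d5:-→d6:-→d7:-→d8:-→d9:-→d10:-→d11:-→d12:-→d13:-→d14:-→d15:-→d16:H0 -> H0
  lookup 240.147.135.34: bits 1111000010010011100001110010 walk d0:-→d1:-→d2:-→d3:-→d4:-→d5:-→d6:-→d7:-→d8:-→d9:-→d10:-→d11:-→d12:-→d13:-→d14:-→d15:-→d16:H0→d17:-→d18:-→d19:-→d20:-→d21:-→d22:-→d23:-→d24:-→d25:-→d26:-→d27:-→d28:H2 -> H2
  + 0.0.0.0/0 (H6) depth=0
  + 240.147.135.45/32 (H3) depth=32
  + 214.185.142.47/32 (H6) depth=32
  lookup 240.147.135.33: bits 1111000010010011100001110010 walk d0:H6→d1:-→d2:-→d3:-→d4:-→d5:-→d6:-→d7:-→d8:-→d9:-→d10:-→d11:-→d12:-→d13:-→d14:-→d15:-→d16:H0→d17:-→d18:-→d19:-→d20:-→d21:-→d22:-→d23:-→d24:-→d25:-→d26:-→d27:-→d28:H2 -> H2
  lookup 240.147.135.45: bits 11110000100100111000011100101101 walk d0:H6→d1:-→d2:-→d3:-→d4:-→d5:-→d6:-→d7:-→d8:-→d9:-→d10:-→d11:-→d12:-→d13:-→d14:-→d15:-→d16:H0→d17:-→d18:-→d19:-→d20:-→d21:-→d22:-→d23:-→d24:-→d25:-→d26:-→d27:-→d28:H2→d29:-→d30:-→d31:-→d32:H3 -> H3
  lookup 240.147.0.16: bits 1111000010010011 walk d0:H6→d1:-→d2:-→d3:-→d4:-→d5:-→d6:-→d7:-→d8:-→d9:-→d10:-→d11:-→d12:-→d13:-→d14:-→d15:-→d16:H0 -> H0
  lookup 240.147.0.137: bits 1111000010010011 walk d0:H6→d1:-→d2:-→d3:-→d4:-→d5:-→d6:-→d7:-→d8:-→d9:-→d10:-→d11:-→d12:-→d13:-→d14:-→d15:-→d16:H0 -> H0
  lookup 214.185.142.47: bits 11010110101110011000111000101111 walk d0:H6→d1:-→d2:-→d3:-→d4:-→d5:-→d6:-→d7:-→d8:-→d9:-→d10:-→d11:-→d12:-→d13:-→d14:-→d15:-→d16:-→d17:-→d18:-→d19:-→d20:-→d21:-→d22:-→d23:-→d24:-→d25:-→d26:-→d27:-→d28:-→d29:-→d30:-→d31:-→d32:H6 -> H6

== LOOKUPS ==
["H2","H0","H0","H2","H2","H3","H0","H0","H6"]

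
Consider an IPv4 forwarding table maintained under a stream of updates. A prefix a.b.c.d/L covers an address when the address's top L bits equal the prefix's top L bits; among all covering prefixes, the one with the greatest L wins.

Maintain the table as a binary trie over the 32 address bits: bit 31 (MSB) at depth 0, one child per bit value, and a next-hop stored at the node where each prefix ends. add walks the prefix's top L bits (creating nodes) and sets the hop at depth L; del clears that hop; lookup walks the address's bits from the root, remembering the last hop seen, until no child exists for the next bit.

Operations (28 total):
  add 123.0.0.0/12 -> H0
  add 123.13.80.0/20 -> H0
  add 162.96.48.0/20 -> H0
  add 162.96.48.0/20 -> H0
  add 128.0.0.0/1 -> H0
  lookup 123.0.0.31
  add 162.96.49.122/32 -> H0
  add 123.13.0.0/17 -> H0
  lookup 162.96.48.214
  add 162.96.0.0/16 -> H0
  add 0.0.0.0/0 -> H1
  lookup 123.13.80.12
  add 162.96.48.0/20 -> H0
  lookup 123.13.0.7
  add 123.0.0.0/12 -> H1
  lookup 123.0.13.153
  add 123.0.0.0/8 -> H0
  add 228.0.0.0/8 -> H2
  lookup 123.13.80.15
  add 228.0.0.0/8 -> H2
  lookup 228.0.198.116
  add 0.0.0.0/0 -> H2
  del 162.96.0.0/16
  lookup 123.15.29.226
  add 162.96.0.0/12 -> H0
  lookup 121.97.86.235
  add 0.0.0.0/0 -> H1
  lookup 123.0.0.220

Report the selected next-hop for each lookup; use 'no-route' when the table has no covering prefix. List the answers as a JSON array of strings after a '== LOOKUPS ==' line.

Apply in order:
  + 123.0.0.0/12 (H0) depth=12
  + 123.13.80.0/20 (H0) depth=20
  + 162.96.48.0/20 (H0) depth=20
  + 162.96.48.0/20 (H0) depth=20
  + 128.0.0.0/1 (H0) depth=1
  ? 123.0.0.31  path d0:-→d1:-→d2:-→d3:-→d4:-→d5:-→d6:-→d7:-→d8:-→d9:-→d10:-→d11:-→d12:H0  best=H0
  + 162.96.49.122/32 (H0) depth=32
  + 123.13.0.0/17 (H0) depth=17
  ? 162.96.48.214  path d0:-→d1:H0→d2:-→d3:-→d4:-→d5:-→d6:-→d7:-→d8:-→d9:-→d10:-→d11:-→d12:-→d13:-→d14:-→d15:-→d16:-→d17:-→d18:-→d19:-→d20:H0→d21:-→d22:-→d23:-  best=H0
  + 162.96.0.0/16 (H0) depth=16
  + 0.0.0.0/0 (H1) depth=0
  ? 123.13.80.12  path d0:H1→d1:-→d2:-→d3:-→d4:-→d5:-→d6:-→d7:-→d8:-→d9:-→d10:-→d11:-→d12:H0→d13:-→d14:-→d15:-→d16:-→d17:H0→d18:-→d19:-→d20:H0  best=H0
  + 162.96.48.0/20 (H0) depth=20
  ? 123.13.0.7  path d0:H1→d1:-→d2:-→d3:-→d4:-→d5:-→d6:-→d7:-→d8:-→d9:-→d10:-→d11:-→d12:H0→d13:-→d14:-→d15:-→d16:-→d17:H0  best=H0
  + 123.0.0.0/12 (H1) depth=12
  ? 123.0.13.153  path d0:H1→d1:-→d2:-→d3:-→d4:-→d5:-→d6:-→d7:-→d8:-→d9:-→d10:-→d11:-→d12:H1  best=H1
  + 123.0.0.0/8 (H0) depth=8
  + 228.0.0.0/8 (H2) depth=8
  ? 123.13.80.15  path d0:H1→d1:-→d2:-→d3:-→d4:-→d5:-→d6:-→d7:-→d8:H0→d9:-→d10:-→d11:-→d12:H1→d13:-→d14:-→d15:-→d16:-→d17:H0→d18:-→d19:-→d20:H0  best=H0
  + 228.0.0.0/8 (H2) depth=8
  ? 228.0.198.116  path d0:H1→d1:H0→d2:-→d3:-→d4:-→d5:-→d6:-→d7:-→d8:H2  best=H2
  + 0.0.0.0/0 (H2) depth=0
  - 162.96.0.0/16 clear@16
  ? 123.15.29.226  path d0:H2→d1:-→d2:-→d3:-→d4:-→d5:-→d6:-→d7:-→d8:H0→d9:-→d10:-→d11:-→d12:H1→d13:-→d14:-  best=H1
  + 162.96.0.0/12 (H0) depth=12
  ? 121.97.86.235  path d0:H2→d1:-→d2:-→d3:-→d4:-→d5:-→d6:-  best=H2
  + 0.0.0.0/0 (H1) depth=0
  ? 123.0.0.220  path d0:H1→d1:-→d2:-→d3:-→d4:-→d5:-→d6:-→d7:-→d8:H0→d9:-→d10:-→d11:-→d12:H1  best=H1

== LOOKUPS ==
["H0","H0","H0","H0","H1","H0","H2","H1","H2","H1"]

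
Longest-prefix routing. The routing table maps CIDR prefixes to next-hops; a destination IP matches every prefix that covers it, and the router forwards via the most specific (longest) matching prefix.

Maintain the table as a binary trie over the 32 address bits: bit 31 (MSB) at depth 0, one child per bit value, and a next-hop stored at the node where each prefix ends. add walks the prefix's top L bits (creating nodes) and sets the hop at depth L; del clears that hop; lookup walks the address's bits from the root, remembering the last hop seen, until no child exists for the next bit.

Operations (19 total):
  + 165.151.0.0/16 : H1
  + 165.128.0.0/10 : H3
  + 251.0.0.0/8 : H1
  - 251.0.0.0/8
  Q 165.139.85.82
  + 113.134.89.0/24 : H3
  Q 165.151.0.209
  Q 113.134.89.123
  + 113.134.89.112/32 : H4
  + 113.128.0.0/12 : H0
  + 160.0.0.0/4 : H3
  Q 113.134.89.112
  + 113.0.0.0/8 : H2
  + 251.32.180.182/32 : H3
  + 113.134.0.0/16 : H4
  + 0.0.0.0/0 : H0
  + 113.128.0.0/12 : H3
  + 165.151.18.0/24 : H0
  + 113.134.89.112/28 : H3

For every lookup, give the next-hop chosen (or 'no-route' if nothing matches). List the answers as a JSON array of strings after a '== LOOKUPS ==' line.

Apply in order:
  add 165.151.0.0/16 -> H1 at depth 16
  add 165.128.0.0/10 -> H3 at depth 10
  add 251.0.0.0/8 -> H1 at depth 8
  - 251.0.0.0/8 clear@8
  lookup 165.139.85.82: bits 10100101100 walk d0:-→d1:-→d2:-→d3:-→d4:-→d5:-→d6:-→d7:-→d8:-→d9:-→d10:H3→d11:- -> H3
  add 113.134.89.0/24 -> H3 at depth 24
  lookup 165.151.0.209: bits 1010010110010111 walk d0:-→d1:-→d2:-→d3:-→d4:-→d5:-→d6:-→d7:-→d8:-→d9:-→d10:H3→d11:-→d12:-→d13:-→d14:-→d15:-→d16:H1 -> H1
  lookup 113.134.89.123: bits 011100011000011001011001 walk d0:-→d1:-→d2:-→d3:-→d4:-→d5:-→d6:-→d7:-→d8:-→d9:-→d10:-→d11:-→d12:-→d13:-→d14:-→d15:-→d16:-→d17:-→d18:-→d19:-→d20:-→d21:-→d22:-→d23:-→d24:H3 -> H3
  add 113.134.89.112/32 -> H4 at depth 32
  add 113.128.0.0/12 -> H0 at depth 12
  add 160.0.0.0/4 -> H3 at depth 4
  lookup 113.134.89.112: bits 01110001100001100101100101110000 walk d0:-→d1:-→d2:-→d3:-→d4:-→d5:-→d6:-→d7:-→d8:-→d9:-→d10:-→d11:-→d12:H0→d13:-→d14:-→d15:-→d16:-→d17:-→d18:-→d19:-→d20:-→d21:-→d22:-→d23:-→d24:H3→d25:-→d26:-→d27:-→d28:-→d29:-→d30:-→d31:-→d32:H4 -> H4
  add 113.0.0.0/8 -> H2 at depth 8
  add 251.32.180.182/32 -> H3 at depth 32
  add 113.134.0.0/16 -> H4 at depth 16
  add 0.0.0.0/0 -> H0 at depth 0
  add 113.128.0.0/12 -> H3 at depth 12
  add 165.151.18.0/24 -> H0 at depth 24
  add 113.134.89.112/28 -> H3 at depth 28

== LOOKUPS ==
["H3","H1","H3","H4"]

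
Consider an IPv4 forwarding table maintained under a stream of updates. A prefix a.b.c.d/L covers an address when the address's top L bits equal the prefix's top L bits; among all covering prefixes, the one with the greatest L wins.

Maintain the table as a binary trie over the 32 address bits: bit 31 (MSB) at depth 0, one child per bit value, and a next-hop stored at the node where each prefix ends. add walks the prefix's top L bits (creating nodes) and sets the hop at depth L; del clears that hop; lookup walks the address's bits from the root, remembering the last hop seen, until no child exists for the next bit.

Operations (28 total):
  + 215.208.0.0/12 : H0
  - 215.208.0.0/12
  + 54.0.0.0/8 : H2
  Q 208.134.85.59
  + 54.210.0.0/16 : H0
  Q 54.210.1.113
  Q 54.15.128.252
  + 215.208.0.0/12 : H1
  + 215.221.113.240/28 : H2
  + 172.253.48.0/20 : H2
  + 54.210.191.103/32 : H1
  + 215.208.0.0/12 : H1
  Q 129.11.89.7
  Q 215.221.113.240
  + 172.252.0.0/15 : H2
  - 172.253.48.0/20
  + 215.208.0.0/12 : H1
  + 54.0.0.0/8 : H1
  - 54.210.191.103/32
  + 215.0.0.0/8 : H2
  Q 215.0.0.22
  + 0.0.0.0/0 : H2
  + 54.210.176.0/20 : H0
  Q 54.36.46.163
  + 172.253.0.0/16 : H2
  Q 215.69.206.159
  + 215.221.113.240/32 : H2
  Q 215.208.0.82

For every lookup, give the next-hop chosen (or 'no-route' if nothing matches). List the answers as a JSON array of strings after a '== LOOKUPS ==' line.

Apply in order:
  + 215.208.0.0/12 (H0) depth=12
  del 215.208.0.0/12 (clear depth 12)
  + 54.0.0.0/8 (H2) depth=8
  ? 208.134.85.59  path d0:-→d1:-→d2:-→d3:-→d4:-→d5:-  best=no-route
  + 54.210.0.0/16 (H0) depth=16
  ? 54.210.1.113  path d0:-→d1:-→d2:-→d3:-→d4:-→d5:-→d6:-→d7:-→d8:H2→d9:-→d10:-→d11:-→d12:-→d13:-→d14:-→d15:-→d16:H0  best=H0
  ? 54.15.128.252  path d0:-→d1:-→d2:-→d3:-→d4:-→d5:-→d6:-→d7:-→d8:H2  best=H2
  + 215.208.0.0/12 (H1) depth=12
  + 215.221.113.240/28 (H2) depth=28
  + 172.253.48.0/20 (H2) depth=20
  + 54.210.191.103/32 (H1) depth=32
  + 215.208.0.0/12 (H1) depth=12
  ? 129.11.89.7  path d0:-→d1:-→d2:-  best=no-route
  ? 215.221.113.240  path d0:-→d1:-→d2:-→d3:-→d4:-→d5:-→d6:-→d7:-→d8:-→d9:-→d10:-→d11:-→d12:H1→d13:-→d14:-→d15:-→d16:-→d17:-→d18:-→d19:-→d20:-→d21:-→d22:-→d23:-→d24:-→d25:-→d26:-→d27:-→d28:H2  best=H2
  + 172.252.0.0/15 (H2) depth=15
  del 172.253.48.0/20 (clear depth 20)
  + 215.208.0.0/12 (H1) depth=12
  + 54.0.0.0/8 (H1) depth=8
  del 54.210.191.103/32 (clear depth 32)
  + 215.0.0.0/8 (H2) depth=8
  ? 215.0.0.22  path d0:-→d1:-→d2:-→d3:-→d4:-→d5:-→d6:-→d7:-→d8:H2  best=H2
  + 0.0.0.0/0 (H2) depth=0
  + 54.210.176.0/20 (H0) depth=20
  ? 54.36.46.163  path d0:H2→d1:-→d2:-→d3:-→d4:-→d5:-→d6:-→d7:-→d8:H1  best=H1
  + 172.253.0.0/16 (H2) depth=16
  ? 215.69.206.159  path d0:H2→d1:-→d2:-→d3:-→d4:-→d5:-→d6:-→d7:-→d8:H2  best=H2
  + 215.221.113.240/32 (H2) depth=32
  ? 215.208.0.82  path d0:H2→d1:-→d2:-→d3:-→d4:-→d5:-→d6:-→d7:-→d8:H2→d9:-→d10:-→d11:-→d12:H1  best=H1

== LOOKUPS ==
["no-route","H0","H2","no-route","H2","H2","H1","H2","H1"]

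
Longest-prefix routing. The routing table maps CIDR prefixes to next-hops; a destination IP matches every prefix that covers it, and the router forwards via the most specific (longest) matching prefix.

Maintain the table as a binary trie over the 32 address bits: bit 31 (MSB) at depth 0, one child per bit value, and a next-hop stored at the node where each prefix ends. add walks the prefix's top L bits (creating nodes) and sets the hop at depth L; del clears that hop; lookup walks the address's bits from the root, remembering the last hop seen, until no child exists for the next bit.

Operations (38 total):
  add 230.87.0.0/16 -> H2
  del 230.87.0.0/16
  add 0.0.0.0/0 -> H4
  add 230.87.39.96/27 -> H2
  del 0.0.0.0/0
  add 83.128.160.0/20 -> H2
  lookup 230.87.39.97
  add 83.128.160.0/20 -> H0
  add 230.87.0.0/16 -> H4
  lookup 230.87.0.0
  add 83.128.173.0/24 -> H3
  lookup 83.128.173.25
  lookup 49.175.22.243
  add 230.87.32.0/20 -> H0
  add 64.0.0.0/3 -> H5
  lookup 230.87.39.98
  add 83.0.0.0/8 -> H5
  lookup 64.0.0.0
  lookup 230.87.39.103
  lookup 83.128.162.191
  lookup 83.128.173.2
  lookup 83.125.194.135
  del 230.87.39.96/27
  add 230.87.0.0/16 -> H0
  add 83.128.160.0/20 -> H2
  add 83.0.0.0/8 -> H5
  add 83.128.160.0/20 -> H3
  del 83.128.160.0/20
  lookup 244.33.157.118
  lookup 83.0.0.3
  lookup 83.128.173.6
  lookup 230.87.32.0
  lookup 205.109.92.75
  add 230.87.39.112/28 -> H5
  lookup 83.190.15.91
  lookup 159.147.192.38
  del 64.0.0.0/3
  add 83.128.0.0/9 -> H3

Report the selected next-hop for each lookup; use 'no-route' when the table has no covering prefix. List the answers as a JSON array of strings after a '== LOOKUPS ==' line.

Apply in order:
  + 230.87.0.0/16 (H2) depth=16
  - 230.87.0.0/16 clear@16
  + 0.0.0.0/0 (H4) depth=0
  + 230.87.39.96/27 (H2) depth=27
  - 0.0.0.0/0 clear@0
  + 83.128.160.0/20 (H2) depth=20
  ? 230.87.39.97  path d0:-→d1:-→d2:-→d3:-→d4:-→d5:-→d6:-→d7:-→d8:-→d9:-→d10:-→d11:-→d12:-→d13:-→d14:-→d15:-→d16:-→d17:-→d18:-→d19:-→d20:-→d21:-→d22:-→d23:-→d24:-→d25:-→d26:-→d27:H2  best=H2
  + 83.128.160.0/20 (H0) depth=20
  + 230.87.0.0/16 (H4) depth=16
  ? 230.87.0.0  path d0:-→d1:-→d2:-→d3:-→d4:-→d5:-→d6:-→d7:-→d8:-→d9:-→d10:-→d11:-→d12:-→d13:-→d14:-→d15:-→d16:H4→d17:-→d18:-  best=H4
  + 83.128.173.0/24 (H3) depth=24
  ? 83.128.173.25  path d0:-→d1:-→d2:-→d3:-→d4:-→d5:-→d6:-→d7:-→d8:-→d9:-→d10:-→d11:-→d12:-→d13:-→d14:-→d15:-→d16:-→d17:-→d18:-→d19:-→d20:H0→d21:-→d22:-→d23:-→d24:H3  best=H3
  ? 49.175.22.243  path d0:-→d1:-  best=no-route
  + 230.87.32.0/20 (H0) depth=20
  + 64.0.0.0/3 (H5) depth=3
  ? 230.87.39.98  path d0:-→d1:-→d2:-→d3:-→d4:-→d5:-→d6:-→d7:-→d8:-→d9:-→d10:-→d11:-→d12:-→d13:-→d14:-→d15:-→d16:H4→d17:-→d18:-→d19:-→d20:H0→d21:-→d22:-→d23:-→d24:-→d25:-→d26:-→d27:H2  best=H2
  + 83.0.0.0/8 (H5) depth=8
  ? 64.0.0.0  path d0:-→d1:-→d2:-→d3:H5  best=H5
  ? 230.87.39.103  path d0:-→d1:-→d2:-→d3:-→d4:-→d5:-→d6:-→d7:-→d8:-→d9:-→d10:-→d11:-→d12:-→d13:-→d14:-→d15:-→d16:H4→d17:-→d18:-→d19:-→d20:H0→d21:-→d22:-→d23:-→d24:-→d25:-→d26:-→d27:H2  best=H2
  ? 83.128.162.191  path d0:-→d1:-→d2:-→d3:H5→d4:-→d5:-→d6:-→d7:-→d8:H5→d9:-→d10:-→d11:-→d12:-→d13:-→d14:-→d15:-→d16:-→d17:-→d18:-→d19:-→d20:H0  best=H0
  ? 83.128.173.2  path d0:-→d1:-→d2:-→d3:H5→d4:-→d5:-→d6:-→d7:-→d8:H5→d9:-→d10:-→d11:-→d12:-→d13:-→d14:-→d15:-→d16:-→d17:-→d18:-→d19:-→d20:H0→d21:-→d22:-→d23:-→d24:H3  best=H3
  ? 83.125.194.135  path d0:-→d1:-→d2:-→d3:H5→d4:-→d5:-→d6:-→d7:-→d8:H5  best=H5
  - 230.87.39.96/27 clear@27
  + 230.87.0.0/16 (H0) depth=16
  + 83.128.160.0/20 (H2) depth=20
  + 83.0.0.0/8 (H5) depth=8
  + 83.128.160.0/20 (H3) depth=20
  - 83.128.160.0/20 clear@20
  ? 244.33.157.118  path d0:-→d1:-→d2:-→d3:-  best=no-route
  ? 83.0.0.3  path d0:-→d1:-→d2:-→d3:H5→d4:-→d5:-→d6:-→d7:-→d8:H5  best=H5
  ? 83.128.173.6  path d0:-→d1:-→d2:-→d3:H5→d4:-→d5:-→d6:-→d7:-→d8:H5→d9:-→d10:-→d11:-→d12:-→d13:-→d14:-→d15:-→d16:-→d17:-→d18:-→d19:-→d20:-→d21:-→d22:-→d23:-→d24:H3  best=H3
  ? 230.87.32.0  path d0:-→d1:-→d2:-→d3:-→d4:-→d5:-→d6:-→d7:-→d8:-→d9:-→d10:-→d11:-→d12:-→d13:-→d14:-→d15:-→d16:H0→d17:-→d18:-→d19:-→d20:H0→d21:-  best=H0
  ? 205.109.92.75  path d0:-→d1:-→d2:-  best=no-route
  + 230.87.39.112/28 (H5) depth=28
  ? 83.190.15.91  path d0:-→d1:-→d2:-→d3:H5→d4:-→d5:-→d6:-→d7:-→d8:H5→d9:-→d10:-  best=H5
  ? 159.147.192.38  path d0:-→d1:-  best=no-route
  - 64.0.0.0/3 clear@3
  + 83.128.0.0/9 (H3) depth=9

== LOOKUPS ==
["H2","H4","H3","no-route","H2","H5","H2","H0","H3","H5","no-route","H5","H3","H0","no-route","H5","no-route"]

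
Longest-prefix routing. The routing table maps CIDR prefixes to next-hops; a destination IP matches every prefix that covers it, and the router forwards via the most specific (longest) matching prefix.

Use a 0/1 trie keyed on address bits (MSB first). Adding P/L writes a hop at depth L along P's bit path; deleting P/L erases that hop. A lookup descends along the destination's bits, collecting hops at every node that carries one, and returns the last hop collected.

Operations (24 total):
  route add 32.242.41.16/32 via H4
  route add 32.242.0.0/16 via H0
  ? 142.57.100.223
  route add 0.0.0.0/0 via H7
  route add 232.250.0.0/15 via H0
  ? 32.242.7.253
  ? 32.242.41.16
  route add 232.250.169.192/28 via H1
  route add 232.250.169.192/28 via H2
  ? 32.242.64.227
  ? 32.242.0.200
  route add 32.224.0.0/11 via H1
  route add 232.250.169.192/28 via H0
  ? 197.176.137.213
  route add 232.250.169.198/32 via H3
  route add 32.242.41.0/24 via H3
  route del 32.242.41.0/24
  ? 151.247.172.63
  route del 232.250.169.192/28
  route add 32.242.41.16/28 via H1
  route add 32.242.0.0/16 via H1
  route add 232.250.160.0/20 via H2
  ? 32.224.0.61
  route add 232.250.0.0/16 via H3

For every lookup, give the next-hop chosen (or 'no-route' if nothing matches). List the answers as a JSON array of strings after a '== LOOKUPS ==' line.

Apply in order:
  add 32.242.41.16/32 -> H4 at depth 32
  add 32.242.0.0/16 -> H0 at depth 16
  Q 142.57.100.223: descend ε ; hops seen [∅] ; pick no-route
  add 0.0.0.0/0 -> H7 at depth 0
  add 232.250.0.0/15 -> H0 at depth 15
  Q 32.242.7.253: descend 001000001111001000 ; hops seen [H7,H0] ; pick H0
  Q 32.242.41.16: descend 00100000111100100010100100010000 ; hops seen [H7,H0,H4] ; pick H4
  add 232.250.169.192/28 -> H1 at depth 28
  add 232.250.169.192/28 -> H2 at depth 28
  Q 32.242.64.227: descend 00100000111100100 ; hops seen [H7,H0] ; pick H0
  Q 32.242.0.200: descend 001000001111001000 ; hops seen [H7,H0] ; pick H0
  add 32.224.0.0/11 -> H1 at depth 11
  add 232.250.169.192/28 -> H0 at depth 28
  Q 197.176.137.213: descend 11 ; hops seen [H7] ; pick H7
  add 232.250.169.198/32 -> H3 at depth 32
  add 32.242.41.0/24 -> H3 at depth 24
  - 32.242.41.0/24 clear@24
  Q 151.247.172.63: descend 1 ; hops seen [H7] ; pick H7
  - 232.250.169.192/28 clear@28
  add 32.242.41.16/28 -> H1 at depth 28
  add 32.242.0.0/16 -> H1 at depth 16
  add 232.250.160.0/20 -> H2 at depth 20
  Q 32.224.0.61: descend 00100000111 ; hops seen [H7,H1] ; pick H1
  add 232.250.0.0/16 -> H3 at depth 16

== LOOKUPS ==
["no-route","H0","H4","H0","H0","H7","H7","H1"]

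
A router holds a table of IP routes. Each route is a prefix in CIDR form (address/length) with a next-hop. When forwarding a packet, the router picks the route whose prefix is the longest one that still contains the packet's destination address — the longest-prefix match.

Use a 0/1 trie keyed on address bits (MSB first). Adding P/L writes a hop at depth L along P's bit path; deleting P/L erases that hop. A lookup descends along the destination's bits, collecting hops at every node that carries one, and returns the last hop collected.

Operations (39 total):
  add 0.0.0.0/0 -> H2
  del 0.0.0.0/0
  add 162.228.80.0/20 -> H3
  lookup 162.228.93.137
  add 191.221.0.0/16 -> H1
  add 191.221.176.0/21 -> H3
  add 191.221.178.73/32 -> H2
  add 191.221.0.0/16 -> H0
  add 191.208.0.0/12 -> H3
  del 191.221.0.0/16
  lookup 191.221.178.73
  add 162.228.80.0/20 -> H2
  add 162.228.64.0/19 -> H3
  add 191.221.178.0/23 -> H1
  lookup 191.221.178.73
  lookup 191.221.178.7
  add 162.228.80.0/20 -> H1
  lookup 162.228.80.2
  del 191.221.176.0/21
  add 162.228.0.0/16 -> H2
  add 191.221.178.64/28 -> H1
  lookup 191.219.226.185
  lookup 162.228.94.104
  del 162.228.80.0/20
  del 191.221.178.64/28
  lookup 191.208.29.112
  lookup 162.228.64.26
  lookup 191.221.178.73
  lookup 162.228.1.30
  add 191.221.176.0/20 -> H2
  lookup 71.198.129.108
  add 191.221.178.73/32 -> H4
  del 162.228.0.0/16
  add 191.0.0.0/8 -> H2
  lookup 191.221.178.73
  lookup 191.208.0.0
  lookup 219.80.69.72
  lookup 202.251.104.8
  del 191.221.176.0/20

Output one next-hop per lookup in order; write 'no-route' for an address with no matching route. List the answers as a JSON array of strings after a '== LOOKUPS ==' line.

Process each operation:
  + 0.0.0.0/0 (H2) depth=0
  del 0.0.0.0/0 (clear depth 0)
  + 162.228.80.0/20 (H3) depth=20
  Q 162.228.93.137: descend 10100010111001000101 ; hops seen [H3] ; pick H3
  + 191.221.0.0/16 (H1) depth=16
  + 191.221.176.0/21 (H3) depth=21
  + 191.221.178.73/32 (H2) depth=32
  + 191.221.0.0/16 (H0) depth=16
  + 191.208.0.0/12 (H3) depth=12
  del 191.221.0.0/16 (clear depth 16)
  Q 191.221.178.73: descend 10111111110111011011001001001001 ; hops seen [H3,H3,H2] ; pick H2
  + 162.228.80.0/20 (H2) depth=20
  + 162.228.64.0/19 (H3) depth=19
  + 191.221.178.0/23 (H1) depth=23
  Q 191.221.178.73: descend 10111111110111011011001001001001 ; hops seen [H3,H3,H1,H2] ; pick H2
  Q 191.221.178.7: descend 1011111111011101101100100 ; hops seen [H3,H3,H1] ; pick H1
  + 162.228.80.0/20 (H1) depth=20
  Q 162.228.80.2: descend 10100010111001000101 ; hops seen [H3,H1] ; pick H1
  del 191.221.176.0/21 (clear depth 21)
  + 162.228.0.0/16 (H2) depth=16
  + 191.221.178.64/28 (H1) depth=28
  Q 191.219.226.185: descend 1011111111011 ; hops seen [H3] ; pick H3
  Q 162.228.94.104: descend 10100010111001000101 ; hops seen [H2,H3,H1] ; pick H1
  del 162.228.80.0/20 (clear depth 20)
  del 191.221.178.64/28 (clear depth 28)
  Q 191.208.29.112: descend 101111111101 ; hops seen [H3] ; pick H3
  Q 162.228.64.26: descend 1010001011100100010 ; hops seen [H2,H3] ; pick H3
  Q 191.221.178.73: descend 10111111110111011011001001001001 ; hops seen [H3,H1,H2] ; pick H2
  Q 162.228.1.30: descend 10100010111001000 ; hops seen [H2] ; pick H2
  + 191.221.176.0/20 (H2) depth=20
  Q 71.198.129.108: descend ε ; hops seen [∅] ; pick no-route
  + 191.221.178.73/32 (H4) depth=32
  del 162.228.0.0/16 (clear depth 16)
  + 191.0.0.0/8 (H2) depth=8
  Q 191.221.178.73: descend 10111111110111011011001001001001 ; hops seen [H2,H3,H2,H1,H4] ; pick H4
  Q 191.208.0.0: descend 101111111101 ; hops seen [H2,H3] ; pick H3
  Q 219.80.69.72: descend 1 ; hops seen [∅] ; pick no-route
  Q 202.251.104.8: descend 1 ; hops seen [∅] ; pick no-route
  del 191.221.176.0/20 (clear depth 20)

== LOOKUPS ==
["H3","H2","H2","H1","H1","H3","H1","H3","H3","H2","H2","no-route","H4","H3","no-route","no-route"]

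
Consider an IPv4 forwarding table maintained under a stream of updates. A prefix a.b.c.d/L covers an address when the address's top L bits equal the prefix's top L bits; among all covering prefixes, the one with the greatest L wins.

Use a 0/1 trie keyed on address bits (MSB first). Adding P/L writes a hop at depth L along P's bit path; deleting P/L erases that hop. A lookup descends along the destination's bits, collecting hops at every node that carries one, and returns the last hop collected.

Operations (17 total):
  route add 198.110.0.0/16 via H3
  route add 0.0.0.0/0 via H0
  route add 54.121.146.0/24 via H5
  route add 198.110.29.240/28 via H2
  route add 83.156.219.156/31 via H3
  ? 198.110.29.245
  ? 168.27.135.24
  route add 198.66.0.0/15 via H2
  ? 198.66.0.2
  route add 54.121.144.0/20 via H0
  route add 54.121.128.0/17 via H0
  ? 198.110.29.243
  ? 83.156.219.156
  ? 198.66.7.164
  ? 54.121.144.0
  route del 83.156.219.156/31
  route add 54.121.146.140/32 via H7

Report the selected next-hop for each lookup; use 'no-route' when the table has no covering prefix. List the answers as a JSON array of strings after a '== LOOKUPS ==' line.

Process each operation:
  add 198.110.0.0/16 -> H3 at depth 16
  add 0.0.0.0/0 -> H0 at depth 0
  add 54.121.146.0/24 -> H5 at depth 24
  add 198.110.29.240/28 -> H2 at depth 28
  add 83.156.219.156/31 -> H3 at depth 31
  ? 198.110.29.245  path d0:H0→d1:-→d2:-→d3:-→d4:-→d5:-→d6:-→d7:-→d8:-→d9:-→d10:-→d11:-→d12:-→d13:-→d14:-→d15:-→d16:H3→d17:-→d18:-→d19:-→d20:-→d21:-→d22:-→d23:-→d24:-→d25:-→d26:-→d27:-→d28:H2  best=H2
  ? 168.27.135.24  path d0:H0→d1:-  best=H0
  add 198.66.0.0/15 -> H2 at depth 15
  ? 198.66.0.2  path d0:H0→d1:-→d2:-→d3:-→d4:-→d5:-→d6:-→d7:-→d8:-→d9:-→d10:-→d11:-→d12:-→d13:-→d14:-→d15:H2  best=H2
  add 54.121.144.0/20 -> H0 at depth 20
  add 54.121.128.0/17 -> H0 at depth 17
  ? 198.110.29.243  path d0:H0→d1:-→d2:-→d3:-→d4:-→d5:-→d6:-→d7:-→d8:-→d9:-→d10:-→d11:-→d12:-→d13:-→d14:-→d15:-→d16:H3→d17:-→d18:-→d19:-→d20:-→d21:-→d22:-→d23:-→d24:-→d25:-→d26:-→d27:-→d28:H2  best=H2
  ? 83.156.219.156  path d0:H0→d1:-→d2:-→d3:-→d4:-→d5:-→d6:-→d7:-→d8:-→d9:-→d10:-→d11:-→d12:-→d13:-→d14:-→d15:-→d16:-→d17:-→d18:-→d19:-→d20:-→d21:-→d22:-→d23:-→d24:-→d25:-→d26:-→d27:-→d28:-→d29:-→d30:-→d31:H3  best=H3
  ? 198.66.7.164  path d0:H0→d1:-→d2:-→d3:-→d4:-→d5:-→d6:-→d7:-→d8:-→d9:-→d10:-→d11:-→d12:-→d13:-→d14:-→d15:H2  best=H2
  ? 54.121.144.0  path d0:H0→d1:-→d2:-→d3:-→d4:-→d5:-→d6:-→d7:-→d8:-→d9:-→d10:-→d11:-→d12:-→d13:-→d14:-→d15:-→d16:-→d17:H0→d18:-→d19:-→d20:H0→d21:-→d22:-  best=H0
  - 83.156.219.156/31 clear@31
  add 54.121.146.140/32 -> H7 at depth 32

== LOOKUPS ==
["H2","H0","H2","H2","H3","H2","H0"]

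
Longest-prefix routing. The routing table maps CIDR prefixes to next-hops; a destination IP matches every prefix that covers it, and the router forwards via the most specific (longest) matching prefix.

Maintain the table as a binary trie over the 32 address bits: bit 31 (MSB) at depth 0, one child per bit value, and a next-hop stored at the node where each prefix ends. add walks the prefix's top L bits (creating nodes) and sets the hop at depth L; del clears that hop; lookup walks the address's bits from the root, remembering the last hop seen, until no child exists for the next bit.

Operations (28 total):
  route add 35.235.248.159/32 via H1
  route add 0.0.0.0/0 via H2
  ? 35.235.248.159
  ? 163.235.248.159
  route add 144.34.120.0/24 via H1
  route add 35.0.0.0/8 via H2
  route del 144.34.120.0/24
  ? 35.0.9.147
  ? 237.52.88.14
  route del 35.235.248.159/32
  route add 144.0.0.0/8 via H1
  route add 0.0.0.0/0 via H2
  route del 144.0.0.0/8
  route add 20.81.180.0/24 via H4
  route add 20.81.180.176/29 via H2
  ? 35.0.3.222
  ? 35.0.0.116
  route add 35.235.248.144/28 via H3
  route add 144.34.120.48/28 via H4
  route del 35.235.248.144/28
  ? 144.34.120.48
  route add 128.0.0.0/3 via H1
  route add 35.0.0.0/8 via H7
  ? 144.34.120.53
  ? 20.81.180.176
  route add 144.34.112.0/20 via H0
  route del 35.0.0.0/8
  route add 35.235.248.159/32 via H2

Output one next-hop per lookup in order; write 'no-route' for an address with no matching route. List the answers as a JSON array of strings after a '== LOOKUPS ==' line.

Process each operation:
  + 35.235.248.159/32 (H1) depth=32
  + 0.0.0.0/0 (H2) depth=0
  lookup 35.235.248.159: bits 00100011111010111111100010011111 walk d0:H2→d1:-→d2:-→d3:-→d4:-→d5:-→d6:-→d7:-→d8:-→d9:-→d10:-→d11:-→d12:-→d13:-→d14:-→d15:-→d16:-→d17:-→d18:-→d19:-→d20:-→d21:-→d22:-→d23:-→d24:-→d25:-→d26:-→d27:-→d28:-→d29:-→d30:-→d31:-→d32:H1 -> H1
  lookup 163.235.248.159: bits ε walk d0:H2 -> H2
  + 144.34.120.0/24 (H1) depth=24
  + 35.0.0.0/8 (H2) depth=8
  del 144.34.120.0/24 (clear depth 24)
  lookup 35.0.9.147: bits 00100011 walk d0:H2→d1:-→d2:-→d3:-→d4:-→d5:-→d6:-→d7:-→d8:H2 -> H2
  lookup 237.52.88.14: bits 1 walk d0:H2→d1:- -> H2
  del 35.235.248.159/32 (clear depth 32)
  + 144.0.0.0/8 (H1) depth=8
  + 0.0.0.0/0 (H2) depth=0
  del 144.0.0.0/8 (clear depth 8)
  + 20.81.180.0/24 (H4) depth=24
  + 20.81.180.176/29 (H2) depth=29
  lookup 35.0.3.222: bits 00100011 walk d0:H2→d1:-→d2:-→d3:-→d4:-→d5:-→d6:-→d7:-→d8:H2 -> H2
  lookup 35.0.0.116: bits 00100011 walk d0:H2→d1:-→d2:-→d3:-→d4:-→d5:-→d6:-→d7:-→d8:H2 -> H2
  + 35.235.248.144/28 (H3) depth=28
  + 144.34.120.48/28 (H4) depth=28
  del 35.235.248.144/28 (clear depth 28)
  lookup 144.34.120.48: bits 1001000000100010011110000011 walk d0:H2→d1:-→d2:-→d3:-→d4:-→d5:-→d6:-→d7:-→d8:-→d9:-→d10:-→d11:-→d12:-→d13:-→d14:-→d15:-→d16:-→d17:-→d18:-→d19:-→d20:-→d21:-→d22:-→d23:-→d24:-→d25:-→d26:-→d27:-→d28:H4 -> H4
  + 128.0.0.0/3 (H1) depth=3
  + 35.0.0.0/8 (H7) depth=8
  lookup 144.34.120.53: bits 1001000000100010011110000011 walk d0:H2→d1:-→d2:-→d3:H1→d4:-→d5:-→d6:-→d7:-→d8:-→d9:-→d10:-→d11:-→d12:-→d13:-→d14:-→d15:-→d16:-→d17:-→d18:-→d19:-→d20:-→d21:-→d22:-→d23:-→d24:-→d25:-→d26:-→d27:-→d28:H4 -> H4
  lookup 20.81.180.176: bits 00010100010100011011010010110 walk d0:H2→d1:-→d2:-→d3:-→d4:-→d5:-→d6:-→d7:-→d8:-→d9:-→d10:-→d11:-→d12:-→d13:-→d14:-→d15:-→d16:-→d17:-→d18:-→d19:-→d20:-→d21:-→d22:-→d23:-→d24:H4→d25:-→d26:-→d27:-→d28:-→d29:H2 -> H2
  + 144.34.112.0/20 (H0) depth=20
  del 35.0.0.0/8 (clear depth 8)
  + 35.235.248.159/32 (H2) depth=32

== LOOKUPS ==
["H1","H2","H2","H2","H2","H2","H4","H4","H2"]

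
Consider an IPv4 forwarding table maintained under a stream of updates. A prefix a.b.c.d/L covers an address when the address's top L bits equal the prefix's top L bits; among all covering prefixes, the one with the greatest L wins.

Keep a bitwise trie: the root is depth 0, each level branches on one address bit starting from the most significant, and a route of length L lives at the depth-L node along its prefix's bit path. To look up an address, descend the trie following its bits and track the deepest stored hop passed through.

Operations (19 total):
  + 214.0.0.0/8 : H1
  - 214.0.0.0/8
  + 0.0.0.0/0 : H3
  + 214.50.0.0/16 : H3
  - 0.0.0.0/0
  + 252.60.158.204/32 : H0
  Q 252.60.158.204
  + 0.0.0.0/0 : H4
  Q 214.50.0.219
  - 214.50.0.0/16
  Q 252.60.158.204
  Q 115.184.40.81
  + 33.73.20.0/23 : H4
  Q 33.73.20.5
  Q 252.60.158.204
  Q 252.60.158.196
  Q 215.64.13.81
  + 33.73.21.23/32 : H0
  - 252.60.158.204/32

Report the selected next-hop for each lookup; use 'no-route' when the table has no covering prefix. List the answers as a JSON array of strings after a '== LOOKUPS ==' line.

Apply in order:
  add 214.0.0.0/8 -> H1 at depth 8
  del 214.0.0.0/8 (clear depth 8)
  add 0.0.0.0/0 -> H3 at depth 0
  add 214.50.0.0/16 -> H3 at depth 16
  del 0.0.0.0/0 (clear depth 0)
  add 252.60.158.204/32 -> H0 at depth 32
  lookup 252.60.158.204: bits 11111100001111001001111011001100 walk d0:-→d1:-→d2:-→d3:-→d4:-→d5:-→d6:-→d7:-→d8:-→d9:-→d10:-→d11:-→d12:-→d13:-→d14:-→d15:-→d16:-→d17:-→d18:-→d19:-→d20:-→d21:-→d22:-→d23:-→d24:-→d25:-→d26:-→d27:-→d28:-→d29:-→d30:-→d31:-→d32:H0 -> H0
  add 0.0.0.0/0 -> H4 at depth 0
  lookup 214.50.0.219: bits 1101011000110010 walk d0:H4→d1:-→d2:-→d3:-→d4:-→d5:-→d6:-→d7:-→d8:-→d9:-→d10:-→d11:-→d12:-→d13:-→d14:-→d15:-→d16:H3 -> H3
  del 214.50.0.0/16 (clear depth 16)
  lookup 252.60.158.204: bits 11111100001111001001111011001100 walk d0:H4→d1:-→d2:-→d3:-→d4:-→d5:-→d6:-→d7:-→d8:-→d9:-→d10:-→d11:-→d12:-→d13:-→d14:-→d15:-→d16:-→d17:-→d18:-→d19:-→d20:-→d21:-→d22:-→d23:-→d24:-→d25:-→d26:-→d27:-→d28:-→d29:-→d30:-→d31:-→d32:H0 -> H0
  lookup 115.184.40.81: bits ε walk d0:H4 -> H4
  add 33.73.20.0/23 -> H4 at depth 23
  lookup 33.73.20.5: bits 00100001010010010001010 walk d0:H4→d1:-→d2:-→d3:-→d4:-→d5:-→d6:-→d7:-→d8:-→d9:-→d10:-→d11:-→d12:-→d13:-→d14:-→d15:-→d16:-→d17:-→d18:-→d19:-→d20:-→d21:-→d22:-→d23:H4 -> H4
  lookup 252.60.158.204: bits 11111100001111001001111011001100 walk d0:H4→d1:-→d2:-→d3:-→d4:-→d5:-→d6:-→d7:-→d8:-→d9:-→d10:-→d11:-→d12:-→d13:-→d14:-→d15:-→d16:-→d17:-→d18:-→d19:-→d20:-→d21:-→d22:-→d23:-→d24:-→d25:-→d26:-→d27:-→d28:-→d29:-→d30:-→d31:-→d32:H0 -> H0
  lookup 252.60.158.196: bits 1111110000111100100111101100 walk d0:H4→d1:-→d2:-→d3:-→d4:-→d5:-→d6:-→d7:-→d8:-→d9:-→d10:-→d11:-→d12:-→d13:-→d14:-→d15:-→d16:-→d17:-→d18:-→d19:-→d20:-→d21:-→d22:-→d23:-→d24:-→d25:-→d26:-→d27:-→d28:- -> H4
  lookup 215.64.13.81: bits 1101011 walk d0:H4→d1:-→d2:-→d3:-→d4:-→d5:-→d6:-→d7:- -> H4
  add 33.73.21.23/32 -> H0 at depth 32
  del 252.60.158.204/32 (clear depth 32)

== LOOKUPS ==
["H0","H3","H0","H4","H4","H0","H4","H4"]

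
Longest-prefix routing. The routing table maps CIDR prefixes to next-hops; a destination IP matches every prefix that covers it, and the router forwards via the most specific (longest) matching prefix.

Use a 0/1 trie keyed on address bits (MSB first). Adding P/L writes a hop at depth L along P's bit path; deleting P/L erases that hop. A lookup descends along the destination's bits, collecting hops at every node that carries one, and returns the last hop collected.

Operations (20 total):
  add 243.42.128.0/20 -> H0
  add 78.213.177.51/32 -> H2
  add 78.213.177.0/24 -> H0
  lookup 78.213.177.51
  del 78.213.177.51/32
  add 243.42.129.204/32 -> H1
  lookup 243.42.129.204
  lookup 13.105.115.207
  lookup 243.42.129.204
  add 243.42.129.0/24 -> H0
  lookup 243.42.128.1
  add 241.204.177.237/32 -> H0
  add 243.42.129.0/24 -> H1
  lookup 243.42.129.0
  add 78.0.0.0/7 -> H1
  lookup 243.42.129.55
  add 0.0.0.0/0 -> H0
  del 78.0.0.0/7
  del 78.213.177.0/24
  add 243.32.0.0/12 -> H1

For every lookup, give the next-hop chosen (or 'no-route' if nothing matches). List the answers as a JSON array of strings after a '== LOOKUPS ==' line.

Apply in order:
  add 243.42.128.0/20 -> H0 at depth 20
  add 78.213.177.51/32 -> H2 at depth 32
  add 78.213.177.0/24 -> H0 at depth 24
  lookup 78.213.177.51: bits 01001110110101011011000100110011 walk d0:-→d1:-→d2:-→d3:-→d4:-→d5:-→d6:-→d7:-→d8:-→d9:-→d10:-→d11:-→d12:-→d13:-→d14:-→d15:-→d16:-→d17:-→d18:-→d19:-→d20:-→d21:-→d22:-→d23:-→d24:H0→d25:-→d26:-→d27:-→d28:-→d29:-→d30:-→d31:-→d32:H2 -> H2
  - 78.213.177.51/32 clear@32
  add 243.42.129.204/32 -> H1 at depth 32
  lookup 243.42.129.204: bits 11110011001010101000000111001100 walk d0:-→d1:-→d2:-→d3:-→d4:-→d5:-→d6:-→d7:-→d8:-→d9:-→d10:-→d11:-→d12:-→d13:-→d14:-→d15:-→d16:-→d17:-→d18:-→d19:-→d20:H0→d21:-→d22:-→d23:-→d24:-→d25:-→d26:-→d27:-→d28:-→d29:-→d30:-→d31:-→d32:H1 -> H1
  lookup 13.105.115.207: bits 0 walk d0:-→d1:- -> no-route
  lookup 243.42.129.204: bits 11110011001010101000000111001100 walk d0:-→d1:-→d2:-→d3:-→d4:-→d5:-→d6:-→d7:-→d8:-→d9:-→d10:-→d11:-→d12:-→d13:-→d14:-→d15:-→d16:-→d17:-→d18:-→d19:-→d20:H0→d21:-→d22:-→d23:-→d24:-→d25:-→d26:-→d27:-→d28:-→d29:-→d30:-→d31:-→d32:H1 -> H1
  add 243.42.129.0/24 -> H0 at depth 24
  lookup 243.42.128.1: bits 11110011001010101000000 walk d0:-→d1:-→d2:-→d3:-→d4:-→d5:-→d6:-→d7:-→d8:-→d9:-→d10:-→d11:-→d12:-→d13:-→d14:-→d15:-→d16:-→d17:-→d18:-→d19:-→d20:H0→d21:-→d22:-→d23:- -> H0
  add 241.204.177.237/32 -> H0 at depth 32
  add 243.42.129.0/24 -> H1 at depth 24
  lookup 243.42.129.0: bits 111100110010101010000001 walk d0:-→d1:-→d2:-→d3:-→d4:-→d5:-→d6:-→d7:-→d8:-→d9:-→d10:-→d11:-→d12:-→d13:-→d14:-→d15:-→d16:-→d17:-→d18:-→d19:-→d20:H0→d21:-→d22:-→d23:-→d24:H1 -> H1
  add 78.0.0.0/7 -> H1 at depth 7
  lookup 243.42.129.55: bits 111100110010101010000001 walk d0:-→d1:-→d2:-→d3:-→d4:-→d5:-→d6:-→d7:-→d8:-→d9:-→d10:-→d11:-→d12:-→d13:-→d14:-→d15:-→d16:-→d17:-→d18:-→d19:-→d20:H0→d21:-→d22:-→d23:-→d24:H1 -> H1
  add 0.0.0.0/0 -> H0 at depth 0
  - 78.0.0.0/7 clear@7
  - 78.213.177.0/24 clear@24
  add 243.32.0.0/12 -> H1 at depth 12

== LOOKUPS ==
["H2","H1","no-route","H1","H0","H1","H1"]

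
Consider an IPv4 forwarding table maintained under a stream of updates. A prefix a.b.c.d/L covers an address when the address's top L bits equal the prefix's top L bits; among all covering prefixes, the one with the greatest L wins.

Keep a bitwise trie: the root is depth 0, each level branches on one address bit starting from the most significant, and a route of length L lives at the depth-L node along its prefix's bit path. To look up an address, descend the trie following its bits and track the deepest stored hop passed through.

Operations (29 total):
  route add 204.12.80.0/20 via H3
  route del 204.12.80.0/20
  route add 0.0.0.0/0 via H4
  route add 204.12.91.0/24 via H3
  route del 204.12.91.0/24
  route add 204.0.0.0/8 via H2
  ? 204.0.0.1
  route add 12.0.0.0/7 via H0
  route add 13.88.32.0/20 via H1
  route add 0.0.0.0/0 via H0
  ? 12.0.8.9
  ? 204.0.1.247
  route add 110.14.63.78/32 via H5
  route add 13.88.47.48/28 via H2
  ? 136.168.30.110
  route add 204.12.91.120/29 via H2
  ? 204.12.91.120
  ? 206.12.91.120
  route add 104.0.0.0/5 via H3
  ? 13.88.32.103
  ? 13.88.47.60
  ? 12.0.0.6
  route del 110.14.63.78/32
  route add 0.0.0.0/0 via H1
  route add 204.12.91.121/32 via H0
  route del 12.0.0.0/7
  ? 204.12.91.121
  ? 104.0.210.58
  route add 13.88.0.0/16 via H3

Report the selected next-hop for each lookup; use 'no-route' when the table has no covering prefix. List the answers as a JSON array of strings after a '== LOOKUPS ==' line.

Apply in order:
  add 204.12.80.0/20 -> H3 at depth 20
  - 204.12.80.0/20 clear@20
  add 0.0.0.0/0 -> H4 at depth 0
  add 204.12.91.0/24 -> H3 at depth 24
  - 204.12.91.0/24 clear@24
  add 204.0.0.0/8 -> H2 at depth 8
  ? 204.0.0.1  path d0:H4→d1:-→d2:-→d3:-→d4:-→d5:-→d6:-→d7:-→d8:H2→d9:-→d10:-→d11:-→d12:-  best=H2
  add 12.0.0.0/7 -> H0 at depth 7
  add 13.88.32.0/20 -> H1 at depth 20
  add 0.0.0.0/0 -> H0 at depth 0
  ? 12.0.8.9  path d0:H0→d1:-→d2:-→d3:-→d4:-→d5:-→d6:-→d7:H0  best=H0
  ? 204.0.1.247  path d0:H0→d1:-→d2:-→d3:-→d4:-→d5:-→d6:-→d7:-→d8:H2→d9:-→d10:-→d11:-→d12:-  best=H2
  add 110.14.63.78/32 -> H5 at depth 32
  add 13.88.47.48/28 -> H2 at depth 28
  ? 136.168.30.110  path d0:H0→d1:-  best=H0
  add 204.12.91.120/29 -> H2 at depth 29
  ? 204.12.91.120  path d0:H0→d1:-→d2:-→d3:-→d4:-→d5:-→d6:-→d7:-→d8:H2→d9:-→d10:-→d11:-→d12:-→d13:-→d14:-→d15:-→d16:-→d17:-→d18:-→d19:-→d20:-→d21:-→d22:-→d23:-→d24:-→d25:-→d26:-→d27:-→d28:-→d29:H2  best=H2
  ? 206.12.91.120  path d0:H0→d1:-→d2:-→d3:-→d4:-→d5:-→d6:-  best=H0
  add 104.0.0.0/5 -> H3 at depth 5
  ? 13.88.32.103  path d0:H0→d1:-→d2:-→d3:-→d4:-→d5:-→d6:-→d7:H0→d8:-→d9:-→d10:-→d11:-→d12:-→d13:-→d14:-→d15:-→d16:-→d17:-→d18:-→d19:-→d20:H1  best=H1
  ? 13.88.47.60  path d0:H0→d1:-→d2:-→d3:-→d4:-→d5:-→d6:-→d7:H0→d8:-→d9:-→d10:-→d11:-→d12:-→d13:-→d14:-→d15:-→d16:-→d17:-→d18:-→d19:-→d20:H1→d21:-→d22:-→d23:-→d24:-→d25:-→d26:-→d27:-→d28:H2  best=H2
  ? 12.0.0.6  path d0:H0→d1:-→d2:-→d3:-→d4:-→d5:-→d6:-→d7:H0  best=H0
  - 110.14.63.78/32 clear@32
  add 0.0.0.0/0 -> H1 at depth 0
  add 204.12.91.121/32 -> H0 at depth 32
  - 12.0.0.0/7 clear@7
  ? 204.12.91.121  path d0:H1→d1:-→d2:-→d3:-→d4:-→d5:-→d6:-→d7:-→d8:H2→d9:-→d10:-→d11:-→d12:-→d13:-→d14:-→d15:-→d16:-→d17:-→d18:-→d19:-→d20:-→d21:-→d22:-→d23:-→d24:-→d25:-→d26:-→d27:-→d28:-→d29:H2→d30:-→d31:-→d32:H0  best=H0
  ? 104.0.210.58  path d0:H1→d1:-→d2:-→d3:-→d4:-→d5:H3  best=H3
  add 13.88.0.0/16 -> H3 at depth 16

== LOOKUPS ==
["H2","H0","H2","H0","H2","H0","H1","H2","H0","H0","H3"]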